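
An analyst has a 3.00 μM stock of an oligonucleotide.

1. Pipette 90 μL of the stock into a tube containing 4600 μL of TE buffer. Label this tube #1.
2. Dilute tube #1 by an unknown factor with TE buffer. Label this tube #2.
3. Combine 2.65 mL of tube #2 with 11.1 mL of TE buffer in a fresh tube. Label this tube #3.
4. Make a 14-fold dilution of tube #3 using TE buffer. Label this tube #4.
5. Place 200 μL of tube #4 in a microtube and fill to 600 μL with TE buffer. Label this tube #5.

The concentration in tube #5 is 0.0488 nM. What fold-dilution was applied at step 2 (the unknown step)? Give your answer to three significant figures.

Step 1: 90 μL + 4600 μL = 4690 μL total → factor 4690/90 = 52.111
Step 2: unknown factor x
Step 3: 2.65 mL + 11.1 mL = 13.75 mL total → factor 13.75/2.65 = 5.1887
Step 4: 14-fold → factor 14
Step 5: 200 μL brought to 600 μL → factor 600/200 = 3
Product of known-step factors = 11356
Overall factor = 3.00 μM / (0.0488 nM) = 61475
x = 61475 / 11356 = 5.41

5.41-fold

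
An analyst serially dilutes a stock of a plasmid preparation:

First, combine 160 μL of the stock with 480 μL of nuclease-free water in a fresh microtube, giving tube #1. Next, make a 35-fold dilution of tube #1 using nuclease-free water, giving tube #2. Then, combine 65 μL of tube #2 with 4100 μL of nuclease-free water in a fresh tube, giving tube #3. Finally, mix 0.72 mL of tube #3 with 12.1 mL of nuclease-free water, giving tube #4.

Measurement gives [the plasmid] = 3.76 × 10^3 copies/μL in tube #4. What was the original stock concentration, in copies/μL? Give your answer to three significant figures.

6.01 × 10^8 copies/μL

Step 1: 160 μL + 480 μL = 640 μL total → factor 640/160 = 4
Step 2: 35-fold → factor 35
Step 3: 65 μL + 4100 μL = 4165 μL total → factor 4165/65 = 64.077
Step 4: 0.72 mL + 12.1 mL = 12.82 mL total → factor 12.82/0.72 = 17.806
Overall dilution factor = 4 × 35 × 64.077 × 17.806 = 1.5973 × 10^5
Stock = 3.76 × 10^3 copies/μL × 1.5973 × 10^5 = 6.01 × 10^8 copies/μL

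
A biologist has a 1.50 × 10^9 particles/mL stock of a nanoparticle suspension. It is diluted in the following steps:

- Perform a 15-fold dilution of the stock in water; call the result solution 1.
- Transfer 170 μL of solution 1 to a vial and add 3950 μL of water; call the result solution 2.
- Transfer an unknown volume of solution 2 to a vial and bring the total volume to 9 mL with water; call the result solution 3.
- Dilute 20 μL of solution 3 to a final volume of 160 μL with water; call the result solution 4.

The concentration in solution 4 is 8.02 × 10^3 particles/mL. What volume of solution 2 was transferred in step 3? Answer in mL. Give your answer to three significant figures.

0.140 mL

Step 1: 15-fold → factor 15
Step 2: 170 μL + 3950 μL = 4120 μL total → factor 4120/170 = 24.235
Step 3: v brought to 9 mL → factor = 9 mL/v
Step 4: 20 μL brought to 160 μL → factor 160/20 = 8
Product of known-step factors = 2908.2
Overall factor = 1.50 × 10^9 particles/mL / (8.02 × 10^3 particles/mL) = 1.8703 × 10^5
Step-3 factor = 1.8703 × 10^5 / 2908.2 = 64.311
v = 9 mL / 64.311 = 0.140 mL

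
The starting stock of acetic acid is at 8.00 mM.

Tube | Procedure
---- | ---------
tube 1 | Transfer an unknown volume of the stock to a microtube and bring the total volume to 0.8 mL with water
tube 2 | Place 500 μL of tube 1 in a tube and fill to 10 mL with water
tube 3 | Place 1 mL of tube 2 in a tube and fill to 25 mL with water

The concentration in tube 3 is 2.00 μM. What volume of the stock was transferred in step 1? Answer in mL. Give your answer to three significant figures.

0.100 mL

Step 1: v brought to 0.8 mL → factor = 0.8 mL/v
Step 2: 500 μL brought to 10 mL → factor 10000/500 = 20
Step 3: 1 mL brought to 25 mL → factor 25/1 = 25
Product of known-step factors = 500
Overall factor = 8.00 mM / (2.00 μM) = 4000
Step-1 factor = 4000 / 500 = 8
v = 0.8 mL / 8 = 0.100 mL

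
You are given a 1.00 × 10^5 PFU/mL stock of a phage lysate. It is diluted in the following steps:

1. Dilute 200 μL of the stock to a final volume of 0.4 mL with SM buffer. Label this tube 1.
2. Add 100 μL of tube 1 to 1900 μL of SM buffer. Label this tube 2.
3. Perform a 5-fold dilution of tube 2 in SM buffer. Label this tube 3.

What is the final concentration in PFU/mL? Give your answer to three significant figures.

Step 1: 200 μL brought to 0.4 mL → factor 400/200 = 2
Step 2: 100 μL + 1900 μL = 2000 μL total → factor 2000/100 = 20
Step 3: 5-fold → factor 5
Overall dilution factor = 2 × 20 × 5 = 200
Final = 1.00 × 10^5 PFU/mL / 200 = 500 PFU/mL

500 PFU/mL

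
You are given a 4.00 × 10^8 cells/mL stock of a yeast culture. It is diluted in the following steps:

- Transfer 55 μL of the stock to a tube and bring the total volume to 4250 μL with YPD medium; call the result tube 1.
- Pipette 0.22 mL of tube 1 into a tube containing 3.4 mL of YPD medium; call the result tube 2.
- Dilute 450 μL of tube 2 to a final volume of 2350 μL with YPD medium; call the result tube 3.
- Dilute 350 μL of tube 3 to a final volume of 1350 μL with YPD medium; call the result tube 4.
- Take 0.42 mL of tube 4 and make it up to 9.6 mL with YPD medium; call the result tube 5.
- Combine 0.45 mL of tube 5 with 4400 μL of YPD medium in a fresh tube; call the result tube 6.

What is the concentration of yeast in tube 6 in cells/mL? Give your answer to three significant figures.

63.4 cells/mL

Step 1: 55 μL brought to 4250 μL → factor 4250/55 = 77.273
Step 2: 0.22 mL + 3.4 mL = 3.62 mL total → factor 3.62/0.22 = 16.455
Step 3: 450 μL brought to 2350 μL → factor 2350/450 = 5.2222
Step 4: 350 μL brought to 1350 μL → factor 1350/350 = 3.8571
Step 5: 0.42 mL brought to 9.6 mL → factor 9.6/0.42 = 22.857
Step 6: 0.45 mL + 4400 μL = 4.85 mL total → factor 4.85/0.45 = 10.778
Overall dilution factor = 77.273 × 16.455 × 5.2222 × 3.8571 × 22.857 × 10.778 = 6.3093 × 10^6
Final = 4.00 × 10^8 cells/mL / 6.3093 × 10^6 = 63.4 cells/mL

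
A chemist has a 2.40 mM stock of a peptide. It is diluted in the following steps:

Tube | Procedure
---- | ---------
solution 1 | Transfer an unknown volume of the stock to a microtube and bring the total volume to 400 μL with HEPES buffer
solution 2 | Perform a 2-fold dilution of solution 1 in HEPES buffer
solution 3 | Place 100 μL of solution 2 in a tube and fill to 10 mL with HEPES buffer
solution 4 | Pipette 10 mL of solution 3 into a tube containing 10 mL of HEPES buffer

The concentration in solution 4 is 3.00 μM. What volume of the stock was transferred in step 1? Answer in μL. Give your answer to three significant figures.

200 μL

Step 1: v brought to 400 μL → factor = 400 μL/v
Step 2: 2-fold → factor 2
Step 3: 100 μL brought to 10 mL → factor 10000/100 = 100
Step 4: 10 mL + 10 mL = 20 mL total → factor 20/10 = 2
Product of known-step factors = 400
Overall factor = 2.40 mM / (3.00 μM) = 800
Step-1 factor = 800 / 400 = 2
v = 400 μL / 2 = 200 μL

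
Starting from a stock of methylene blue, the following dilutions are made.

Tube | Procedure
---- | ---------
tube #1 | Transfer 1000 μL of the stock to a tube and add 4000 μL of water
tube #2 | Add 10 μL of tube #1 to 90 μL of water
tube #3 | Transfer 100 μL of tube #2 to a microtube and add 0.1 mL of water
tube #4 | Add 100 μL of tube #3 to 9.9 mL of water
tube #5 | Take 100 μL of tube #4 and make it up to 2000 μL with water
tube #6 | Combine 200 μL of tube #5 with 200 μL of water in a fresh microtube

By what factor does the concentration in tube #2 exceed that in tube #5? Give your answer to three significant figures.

4.00 × 10^3

Step 1: 1000 μL + 4000 μL = 5000 μL total → factor 5000/1000 = 5
Step 2: 10 μL + 90 μL = 100 μL total → factor 100/10 = 10
Step 3: 100 μL + 0.1 mL = 200 μL total → factor 200/100 = 2
Step 4: 100 μL + 9.9 mL = 10000 μL total → factor 10000/100 = 100
Step 5: 100 μL brought to 2000 μL → factor 2000/100 = 20
Dilution factor to tube #2 = 50; to tube #5 = 2 × 10^5
[tube #2]/[tube #5] = (factor to tube #5)/(factor to tube #2) = 2 × 10^5/50 = 4.00 × 10^3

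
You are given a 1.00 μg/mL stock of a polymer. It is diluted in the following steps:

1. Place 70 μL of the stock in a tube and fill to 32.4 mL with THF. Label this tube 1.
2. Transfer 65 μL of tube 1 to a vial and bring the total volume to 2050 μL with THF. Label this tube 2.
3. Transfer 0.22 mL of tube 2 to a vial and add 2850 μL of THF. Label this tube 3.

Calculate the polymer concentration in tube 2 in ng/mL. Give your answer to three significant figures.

0.0685 ng/mL

Step 1: 70 μL brought to 32.4 mL → factor 32400/70 = 462.86
Step 2: 65 μL brought to 2050 μL → factor 2050/65 = 31.538
Dilution factor through tube 2 = 462.86 × 31.538 = 14598
[tube 2] = 1.00 μg/mL / 14598 = 6.850 × 10^-5 μg/mL = 0.0685 ng/mL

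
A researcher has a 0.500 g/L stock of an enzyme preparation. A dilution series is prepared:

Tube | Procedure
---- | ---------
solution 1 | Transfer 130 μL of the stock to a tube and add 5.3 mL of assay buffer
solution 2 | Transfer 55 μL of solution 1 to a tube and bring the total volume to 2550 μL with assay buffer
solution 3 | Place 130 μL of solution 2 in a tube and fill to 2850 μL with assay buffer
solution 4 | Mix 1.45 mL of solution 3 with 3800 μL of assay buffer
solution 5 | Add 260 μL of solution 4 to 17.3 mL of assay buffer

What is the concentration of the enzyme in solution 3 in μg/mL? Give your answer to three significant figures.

Step 1: 130 μL + 5.3 mL = 5430 μL total → factor 5430/130 = 41.769
Step 2: 55 μL brought to 2550 μL → factor 2550/55 = 46.364
Step 3: 130 μL brought to 2850 μL → factor 2850/130 = 21.923
Dilution factor through solution 3 = 41.769 × 46.364 × 21.923 = 42456
[solution 3] = 0.500 g/L / 42456 = 1.178 × 10^-5 g/L = 0.0118 μg/mL

0.0118 μg/mL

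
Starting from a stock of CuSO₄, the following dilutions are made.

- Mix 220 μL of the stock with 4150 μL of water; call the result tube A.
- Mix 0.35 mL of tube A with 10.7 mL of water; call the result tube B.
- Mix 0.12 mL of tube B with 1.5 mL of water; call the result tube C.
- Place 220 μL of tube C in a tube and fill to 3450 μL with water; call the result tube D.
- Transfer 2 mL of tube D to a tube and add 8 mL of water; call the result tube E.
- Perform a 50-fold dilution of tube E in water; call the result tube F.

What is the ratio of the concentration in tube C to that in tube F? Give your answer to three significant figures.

3.92 × 10^3

Step 1: 220 μL + 4150 μL = 4370 μL total → factor 4370/220 = 19.864
Step 2: 0.35 mL + 10.7 mL = 11.05 mL total → factor 11.05/0.35 = 31.571
Step 3: 0.12 mL + 1.5 mL = 1.62 mL total → factor 1.62/0.12 = 13.5
Step 4: 220 μL brought to 3450 μL → factor 3450/220 = 15.682
Step 5: 2 mL + 8 mL = 10 mL total → factor 10/2 = 5
Step 6: 50-fold → factor 50
Dilution factor to tube C = 8466.2; to tube F = 3.3191 × 10^7
[tube C]/[tube F] = (factor to tube F)/(factor to tube C) = 3.3191 × 10^7/8466.2 = 3.92 × 10^3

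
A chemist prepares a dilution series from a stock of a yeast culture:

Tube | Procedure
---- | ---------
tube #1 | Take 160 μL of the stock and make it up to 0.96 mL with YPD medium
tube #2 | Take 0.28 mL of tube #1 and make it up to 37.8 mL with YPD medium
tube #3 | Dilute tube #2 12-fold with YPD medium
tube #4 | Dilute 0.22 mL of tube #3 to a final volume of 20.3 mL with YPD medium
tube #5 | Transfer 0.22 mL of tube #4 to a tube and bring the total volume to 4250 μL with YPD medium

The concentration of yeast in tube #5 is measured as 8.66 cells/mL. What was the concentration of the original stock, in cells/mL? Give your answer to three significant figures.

1.50 × 10^8 cells/mL

Step 1: 160 μL brought to 0.96 mL → factor 960/160 = 6
Step 2: 0.28 mL brought to 37.8 mL → factor 37.8/0.28 = 135
Step 3: 12-fold → factor 12
Step 4: 0.22 mL brought to 20.3 mL → factor 20.3/0.22 = 92.273
Step 5: 0.22 mL brought to 4250 μL → factor 4.25/0.22 = 19.318
Overall dilution factor = 6 × 135 × 12 × 92.273 × 19.318 = 1.7326 × 10^7
Stock = 8.66 cells/mL × 1.7326 × 10^7 = 1.50 × 10^8 cells/mL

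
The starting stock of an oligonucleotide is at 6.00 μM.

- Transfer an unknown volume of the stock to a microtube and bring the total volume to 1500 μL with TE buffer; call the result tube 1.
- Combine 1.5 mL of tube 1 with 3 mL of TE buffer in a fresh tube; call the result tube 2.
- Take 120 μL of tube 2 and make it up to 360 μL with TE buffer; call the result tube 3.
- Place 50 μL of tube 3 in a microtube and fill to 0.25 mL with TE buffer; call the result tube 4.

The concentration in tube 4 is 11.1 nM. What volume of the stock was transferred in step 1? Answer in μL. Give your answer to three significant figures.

125 μL

Step 1: v brought to 1500 μL → factor = 1500 μL/v
Step 2: 1.5 mL + 3 mL = 4.5 mL total → factor 4.5/1.5 = 3
Step 3: 120 μL brought to 360 μL → factor 360/120 = 3
Step 4: 50 μL brought to 0.25 mL → factor 250/50 = 5
Product of known-step factors = 45
Overall factor = 6.00 μM / (11.1 nM) = 540.54
Step-1 factor = 540.54 / 45 = 12.012
v = 1500 μL / 12.012 = 125 μL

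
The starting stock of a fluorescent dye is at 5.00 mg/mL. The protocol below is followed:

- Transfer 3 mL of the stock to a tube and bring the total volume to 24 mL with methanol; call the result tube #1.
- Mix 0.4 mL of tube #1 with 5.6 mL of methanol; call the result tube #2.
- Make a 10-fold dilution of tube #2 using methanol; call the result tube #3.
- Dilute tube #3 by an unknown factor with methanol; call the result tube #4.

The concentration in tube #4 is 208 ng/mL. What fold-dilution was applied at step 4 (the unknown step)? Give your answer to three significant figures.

Step 1: 3 mL brought to 24 mL → factor 24/3 = 8
Step 2: 0.4 mL + 5.6 mL = 6 mL total → factor 6/0.4 = 15
Step 3: 10-fold → factor 10
Step 4: unknown factor x
Product of known-step factors = 1200
Overall factor = 5.00 mg/mL / (208 ng/mL) = 24038
x = 24038 / 1200 = 20.0

20.0-fold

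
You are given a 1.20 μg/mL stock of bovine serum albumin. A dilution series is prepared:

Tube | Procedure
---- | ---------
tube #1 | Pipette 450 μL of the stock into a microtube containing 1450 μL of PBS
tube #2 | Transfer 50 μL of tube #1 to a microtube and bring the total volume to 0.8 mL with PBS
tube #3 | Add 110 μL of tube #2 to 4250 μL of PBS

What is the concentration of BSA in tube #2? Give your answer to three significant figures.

0.0178 μg/mL

Step 1: 450 μL + 1450 μL = 1900 μL total → factor 1900/450 = 4.2222
Step 2: 50 μL brought to 0.8 mL → factor 800/50 = 16
Dilution factor through tube #2 = 4.2222 × 16 = 67.556
[tube #2] = 1.20 μg/mL / 67.556 = 0.0178 μg/mL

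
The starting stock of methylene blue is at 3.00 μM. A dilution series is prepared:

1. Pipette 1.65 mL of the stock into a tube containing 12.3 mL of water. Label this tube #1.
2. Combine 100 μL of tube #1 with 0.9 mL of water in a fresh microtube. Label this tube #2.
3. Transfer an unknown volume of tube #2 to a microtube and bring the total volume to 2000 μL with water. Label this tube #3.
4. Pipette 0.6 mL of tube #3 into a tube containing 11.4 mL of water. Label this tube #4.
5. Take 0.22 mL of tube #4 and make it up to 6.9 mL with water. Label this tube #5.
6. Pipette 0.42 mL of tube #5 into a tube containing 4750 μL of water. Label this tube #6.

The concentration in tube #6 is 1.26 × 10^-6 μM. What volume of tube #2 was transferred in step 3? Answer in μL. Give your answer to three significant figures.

Step 1: 1.65 mL + 12.3 mL = 13.95 mL total → factor 13.95/1.65 = 8.4545
Step 2: 100 μL + 0.9 mL = 1000 μL total → factor 1000/100 = 10
Step 3: v brought to 2000 μL → factor = 2000 μL/v
Step 4: 0.6 mL + 11.4 mL = 12 mL total → factor 12/0.6 = 20
Step 5: 0.22 mL brought to 6.9 mL → factor 6.9/0.22 = 31.364
Step 6: 0.42 mL + 4750 μL = 5.17 mL total → factor 5.17/0.42 = 12.31
Product of known-step factors = 6.5281 × 10^5
Overall factor = 3.00 μM / (1.26 × 10^-6 μM) = 2.381 × 10^6
Step-3 factor = 2.381 × 10^6 / 6.5281 × 10^5 = 3.6472
v = 2000 μL / 3.6472 = 548 μL

548 μL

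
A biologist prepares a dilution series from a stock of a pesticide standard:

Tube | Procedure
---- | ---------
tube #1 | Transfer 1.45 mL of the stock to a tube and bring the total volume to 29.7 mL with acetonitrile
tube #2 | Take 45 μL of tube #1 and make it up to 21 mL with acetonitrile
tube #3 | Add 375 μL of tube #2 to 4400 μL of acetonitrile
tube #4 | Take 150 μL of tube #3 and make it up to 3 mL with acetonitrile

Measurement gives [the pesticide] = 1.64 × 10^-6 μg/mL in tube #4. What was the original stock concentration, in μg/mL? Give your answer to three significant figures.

Step 1: 1.45 mL brought to 29.7 mL → factor 29.7/1.45 = 20.483
Step 2: 45 μL brought to 21 mL → factor 21000/45 = 466.67
Step 3: 375 μL + 4400 μL = 4775 μL total → factor 4775/375 = 12.733
Step 4: 150 μL brought to 3 mL → factor 3000/150 = 20
Overall dilution factor = 20.483 × 466.67 × 12.733 × 20 = 2.4343 × 10^6
Stock = 1.64 × 10^-6 μg/mL × 2.4343 × 10^6 = 3.99 μg/mL

3.99 μg/mL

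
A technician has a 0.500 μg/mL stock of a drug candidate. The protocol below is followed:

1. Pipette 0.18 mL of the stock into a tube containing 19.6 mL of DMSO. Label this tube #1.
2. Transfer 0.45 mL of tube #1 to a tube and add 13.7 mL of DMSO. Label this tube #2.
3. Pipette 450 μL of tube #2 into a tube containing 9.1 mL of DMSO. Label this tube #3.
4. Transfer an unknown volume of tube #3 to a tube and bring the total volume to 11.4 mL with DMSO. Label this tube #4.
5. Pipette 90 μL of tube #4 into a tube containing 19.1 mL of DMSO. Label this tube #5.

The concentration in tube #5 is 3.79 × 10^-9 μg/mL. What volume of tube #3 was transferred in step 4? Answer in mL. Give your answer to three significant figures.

1.35 mL

Step 1: 0.18 mL + 19.6 mL = 19.78 mL total → factor 19.78/0.18 = 109.89
Step 2: 0.45 mL + 13.7 mL = 14.15 mL total → factor 14.15/0.45 = 31.444
Step 3: 450 μL + 9.1 mL = 9550 μL total → factor 9550/450 = 21.222
Step 4: v brought to 11.4 mL → factor = 11.4 mL/v
Step 5: 90 μL + 19.1 mL = 19190 μL total → factor 19190/90 = 213.22
Product of known-step factors = 1.5636 × 10^7
Overall factor = 0.500 μg/mL / (3.79 × 10^-9 μg/mL) = 1.3193 × 10^8
Step-4 factor = 1.3193 × 10^8 / 1.5636 × 10^7 = 8.4374
v = 11.4 mL / 8.4374 = 1.35 mL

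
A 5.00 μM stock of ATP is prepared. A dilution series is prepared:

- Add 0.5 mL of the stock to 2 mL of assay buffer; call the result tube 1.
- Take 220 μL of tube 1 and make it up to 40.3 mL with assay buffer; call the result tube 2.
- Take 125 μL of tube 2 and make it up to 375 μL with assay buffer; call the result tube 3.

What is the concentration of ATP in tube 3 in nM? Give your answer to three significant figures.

1.82 nM

Step 1: 0.5 mL + 2 mL = 2.5 mL total → factor 2.5/0.5 = 5
Step 2: 220 μL brought to 40.3 mL → factor 40300/220 = 183.18
Step 3: 125 μL brought to 375 μL → factor 375/125 = 3
Overall dilution factor = 5 × 183.18 × 3 = 2747.7
Final = 5.00 μM / 2747.7 = 0.001820 μM = 1.82 nM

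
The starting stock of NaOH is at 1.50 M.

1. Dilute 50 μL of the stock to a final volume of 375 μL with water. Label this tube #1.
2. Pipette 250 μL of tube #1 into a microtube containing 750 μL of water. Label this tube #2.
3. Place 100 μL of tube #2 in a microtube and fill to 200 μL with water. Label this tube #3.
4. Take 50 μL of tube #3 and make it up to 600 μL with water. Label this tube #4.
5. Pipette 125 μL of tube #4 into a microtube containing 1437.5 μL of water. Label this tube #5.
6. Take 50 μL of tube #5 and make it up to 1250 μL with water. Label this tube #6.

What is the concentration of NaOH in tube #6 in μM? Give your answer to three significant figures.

Step 1: 50 μL brought to 375 μL → factor 375/50 = 7.5
Step 2: 250 μL + 750 μL = 1000 μL total → factor 1000/250 = 4
Step 3: 100 μL brought to 200 μL → factor 200/100 = 2
Step 4: 50 μL brought to 600 μL → factor 600/50 = 12
Step 5: 125 μL + 1437.5 μL = 1562.5 μL total → factor 1562.5/125 = 12.5
Step 6: 50 μL brought to 1250 μL → factor 1250/50 = 25
Overall dilution factor = 7.5 × 4 × 2 × 12 × 12.5 × 25 = 2.25 × 10^5
Final = 1.50 M / 2.25 × 10^5 = 6.667 × 10^-6 M = 6.67 μM

6.67 μM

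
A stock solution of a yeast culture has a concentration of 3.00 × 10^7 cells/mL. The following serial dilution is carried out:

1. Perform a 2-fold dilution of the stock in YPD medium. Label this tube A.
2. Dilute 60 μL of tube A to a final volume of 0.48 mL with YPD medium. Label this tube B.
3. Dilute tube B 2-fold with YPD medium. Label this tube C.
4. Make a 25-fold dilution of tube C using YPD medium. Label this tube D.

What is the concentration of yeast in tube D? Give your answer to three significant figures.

Step 1: 2-fold → factor 2
Step 2: 60 μL brought to 0.48 mL → factor 480/60 = 8
Step 3: 2-fold → factor 2
Step 4: 25-fold → factor 25
Overall dilution factor = 2 × 8 × 2 × 25 = 800
Final = 3.00 × 10^7 cells/mL / 800 = 3.75 × 10^4 cells/mL

3.75 × 10^4 cells/mL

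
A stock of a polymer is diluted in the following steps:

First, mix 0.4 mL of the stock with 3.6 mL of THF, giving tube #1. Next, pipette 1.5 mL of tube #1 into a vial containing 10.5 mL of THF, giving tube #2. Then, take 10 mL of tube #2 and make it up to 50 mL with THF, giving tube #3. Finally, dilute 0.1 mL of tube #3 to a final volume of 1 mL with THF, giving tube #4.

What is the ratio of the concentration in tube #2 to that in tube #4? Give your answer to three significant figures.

50.0

Step 1: 0.4 mL + 3.6 mL = 4 mL total → factor 4/0.4 = 10
Step 2: 1.5 mL + 10.5 mL = 12 mL total → factor 12/1.5 = 8
Step 3: 10 mL brought to 50 mL → factor 50/10 = 5
Step 4: 0.1 mL brought to 1 mL → factor 1/0.1 = 10
Dilution factor to tube #2 = 80; to tube #4 = 4000
[tube #2]/[tube #4] = (factor to tube #4)/(factor to tube #2) = 4000/80 = 50.0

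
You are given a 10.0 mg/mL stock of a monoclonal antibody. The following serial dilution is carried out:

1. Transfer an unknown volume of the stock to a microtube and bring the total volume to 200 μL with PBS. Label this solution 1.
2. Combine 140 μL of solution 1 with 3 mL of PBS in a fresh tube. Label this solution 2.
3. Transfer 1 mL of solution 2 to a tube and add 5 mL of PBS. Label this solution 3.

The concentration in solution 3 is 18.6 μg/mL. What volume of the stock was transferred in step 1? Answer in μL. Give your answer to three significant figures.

Step 1: v brought to 200 μL → factor = 200 μL/v
Step 2: 140 μL + 3 mL = 3140 μL total → factor 3140/140 = 22.429
Step 3: 1 mL + 5 mL = 6 mL total → factor 6/1 = 6
Product of known-step factors = 134.57
Overall factor = 10.0 mg/mL / (18.6 μg/mL) = 537.63
Step-1 factor = 537.63 / 134.57 = 3.9952
v = 200 μL / 3.9952 = 50.1 μL

50.1 μL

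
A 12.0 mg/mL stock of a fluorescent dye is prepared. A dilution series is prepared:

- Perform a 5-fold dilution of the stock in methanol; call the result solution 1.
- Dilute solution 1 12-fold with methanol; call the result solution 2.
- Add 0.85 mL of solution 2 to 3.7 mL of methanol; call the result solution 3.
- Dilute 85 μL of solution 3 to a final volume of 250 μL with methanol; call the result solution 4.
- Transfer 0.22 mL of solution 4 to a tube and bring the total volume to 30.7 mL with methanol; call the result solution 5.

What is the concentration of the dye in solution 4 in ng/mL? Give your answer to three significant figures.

Step 1: 5-fold → factor 5
Step 2: 12-fold → factor 12
Step 3: 0.85 mL + 3.7 mL = 4.55 mL total → factor 4.55/0.85 = 5.3529
Step 4: 85 μL brought to 250 μL → factor 250/85 = 2.9412
Dilution factor through solution 4 = 5 × 12 × 5.3529 × 2.9412 = 944.64
[solution 4] = 12.0 mg/mL / 944.64 = 0.01270 mg/mL = 1.27 × 10^4 ng/mL

1.27 × 10^4 ng/mL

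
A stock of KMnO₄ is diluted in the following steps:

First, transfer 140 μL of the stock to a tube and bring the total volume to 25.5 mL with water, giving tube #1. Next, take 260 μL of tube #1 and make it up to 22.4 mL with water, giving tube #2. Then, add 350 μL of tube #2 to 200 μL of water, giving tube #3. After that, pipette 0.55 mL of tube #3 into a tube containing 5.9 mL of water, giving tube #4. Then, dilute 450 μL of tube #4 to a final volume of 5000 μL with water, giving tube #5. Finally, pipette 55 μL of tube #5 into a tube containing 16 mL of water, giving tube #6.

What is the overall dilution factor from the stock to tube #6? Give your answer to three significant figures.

9.38 × 10^8

Step 1: 140 μL brought to 25.5 mL → factor 25500/140 = 182.14
Step 2: 260 μL brought to 22.4 mL → factor 22400/260 = 86.154
Step 3: 350 μL + 200 μL = 550 μL total → factor 550/350 = 1.5714
Step 4: 0.55 mL + 5.9 mL = 6.45 mL total → factor 6.45/0.55 = 11.727
Step 5: 450 μL brought to 5000 μL → factor 5000/450 = 11.111
Step 6: 55 μL + 16 mL = 16055 μL total → factor 16055/55 = 291.91
Overall dilution factor = 182.14 × 86.154 × 1.5714 × 11.727 × 11.111 × 291.91 = 9.3796 × 10^8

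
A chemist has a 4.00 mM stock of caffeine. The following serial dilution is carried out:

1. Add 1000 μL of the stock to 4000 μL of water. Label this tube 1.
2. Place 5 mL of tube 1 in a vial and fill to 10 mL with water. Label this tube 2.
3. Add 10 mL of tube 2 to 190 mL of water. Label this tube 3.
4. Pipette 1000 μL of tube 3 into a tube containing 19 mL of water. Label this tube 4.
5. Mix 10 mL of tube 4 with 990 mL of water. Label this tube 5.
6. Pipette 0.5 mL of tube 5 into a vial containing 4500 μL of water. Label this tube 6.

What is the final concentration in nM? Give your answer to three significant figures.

1.00 nM

Step 1: 1000 μL + 4000 μL = 5000 μL total → factor 5000/1000 = 5
Step 2: 5 mL brought to 10 mL → factor 10/5 = 2
Step 3: 10 mL + 190 mL = 200 mL total → factor 200/10 = 20
Step 4: 1000 μL + 19 mL = 20000 μL total → factor 20000/1000 = 20
Step 5: 10 mL + 990 mL = 1000 mL total → factor 1000/10 = 100
Step 6: 0.5 mL + 4500 μL = 5 mL total → factor 5/0.5 = 10
Overall dilution factor = 5 × 2 × 20 × 20 × 100 × 10 = 4 × 10^6
Final = 4.00 mM / 4 × 10^6 = 1.000 × 10^-6 mM = 1.00 nM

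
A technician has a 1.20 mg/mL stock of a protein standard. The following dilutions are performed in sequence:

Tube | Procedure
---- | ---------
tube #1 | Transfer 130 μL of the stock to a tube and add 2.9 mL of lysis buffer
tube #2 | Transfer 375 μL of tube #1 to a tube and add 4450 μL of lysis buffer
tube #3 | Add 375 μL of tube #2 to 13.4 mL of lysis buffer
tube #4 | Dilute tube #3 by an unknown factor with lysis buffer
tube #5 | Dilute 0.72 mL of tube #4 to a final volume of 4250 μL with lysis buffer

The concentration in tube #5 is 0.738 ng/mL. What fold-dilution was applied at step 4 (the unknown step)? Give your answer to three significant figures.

25.0-fold

Step 1: 130 μL + 2.9 mL = 3030 μL total → factor 3030/130 = 23.308
Step 2: 375 μL + 4450 μL = 4825 μL total → factor 4825/375 = 12.867
Step 3: 375 μL + 13.4 mL = 13775 μL total → factor 13775/375 = 36.733
Step 4: unknown factor x
Step 5: 0.72 mL brought to 4250 μL → factor 4.25/0.72 = 5.9028
Product of known-step factors = 65025
Overall factor = 1.20 mg/mL / (0.738 ng/mL) = 1.626 × 10^6
x = 1.626 × 10^6 / 65025 = 25.0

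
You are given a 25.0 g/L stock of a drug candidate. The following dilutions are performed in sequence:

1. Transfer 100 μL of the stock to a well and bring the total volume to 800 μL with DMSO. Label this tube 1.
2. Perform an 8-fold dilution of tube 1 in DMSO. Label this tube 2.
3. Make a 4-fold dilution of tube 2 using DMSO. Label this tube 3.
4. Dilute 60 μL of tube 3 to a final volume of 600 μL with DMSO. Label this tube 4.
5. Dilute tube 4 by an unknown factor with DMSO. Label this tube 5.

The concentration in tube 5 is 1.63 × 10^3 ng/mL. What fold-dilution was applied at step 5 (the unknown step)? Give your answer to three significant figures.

Step 1: 100 μL brought to 800 μL → factor 800/100 = 8
Step 2: 8-fold → factor 8
Step 3: 4-fold → factor 4
Step 4: 60 μL brought to 600 μL → factor 600/60 = 10
Step 5: unknown factor x
Product of known-step factors = 2560
Overall factor = 25.0 g/L / (1.63 × 10^3 ng/mL) = 15337
x = 15337 / 2560 = 5.99

5.99-fold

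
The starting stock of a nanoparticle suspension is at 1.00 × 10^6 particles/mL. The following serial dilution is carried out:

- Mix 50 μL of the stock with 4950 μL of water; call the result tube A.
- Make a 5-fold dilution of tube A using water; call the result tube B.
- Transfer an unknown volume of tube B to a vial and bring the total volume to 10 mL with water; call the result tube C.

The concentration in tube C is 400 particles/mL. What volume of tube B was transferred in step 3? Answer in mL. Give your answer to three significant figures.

Step 1: 50 μL + 4950 μL = 5000 μL total → factor 5000/50 = 100
Step 2: 5-fold → factor 5
Step 3: v brought to 10 mL → factor = 10 mL/v
Product of known-step factors = 500
Overall factor = 1.00 × 10^6 particles/mL / (400 particles/mL) = 2500
Step-3 factor = 2500 / 500 = 5
v = 10 mL / 5 = 2.00 mL

2.00 mL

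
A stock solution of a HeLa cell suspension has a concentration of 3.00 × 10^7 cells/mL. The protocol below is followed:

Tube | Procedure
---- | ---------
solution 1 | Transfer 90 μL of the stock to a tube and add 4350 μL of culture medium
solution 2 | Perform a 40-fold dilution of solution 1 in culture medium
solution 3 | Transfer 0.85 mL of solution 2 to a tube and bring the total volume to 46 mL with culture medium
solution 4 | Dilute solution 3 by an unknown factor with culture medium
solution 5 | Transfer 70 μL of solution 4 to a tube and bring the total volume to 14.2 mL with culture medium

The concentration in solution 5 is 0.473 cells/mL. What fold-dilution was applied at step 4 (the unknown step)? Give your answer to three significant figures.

Step 1: 90 μL + 4350 μL = 4440 μL total → factor 4440/90 = 49.333
Step 2: 40-fold → factor 40
Step 3: 0.85 mL brought to 46 mL → factor 46/0.85 = 54.118
Step 4: unknown factor x
Step 5: 70 μL brought to 14.2 mL → factor 14200/70 = 202.86
Product of known-step factors = 2.1664 × 10^7
Overall factor = 3.00 × 10^7 cells/mL / (0.473 cells/mL) = 6.3425 × 10^7
x = 6.3425 × 10^7 / 2.1664 × 10^7 = 2.93

2.93-fold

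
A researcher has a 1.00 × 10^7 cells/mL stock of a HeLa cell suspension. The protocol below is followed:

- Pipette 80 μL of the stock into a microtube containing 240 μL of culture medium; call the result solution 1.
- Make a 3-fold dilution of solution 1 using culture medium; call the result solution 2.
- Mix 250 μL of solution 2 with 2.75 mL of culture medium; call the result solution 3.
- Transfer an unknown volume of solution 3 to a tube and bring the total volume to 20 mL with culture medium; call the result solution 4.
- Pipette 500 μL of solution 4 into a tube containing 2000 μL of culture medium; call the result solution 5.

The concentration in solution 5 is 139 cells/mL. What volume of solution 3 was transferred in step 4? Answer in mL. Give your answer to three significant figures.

Step 1: 80 μL + 240 μL = 320 μL total → factor 320/80 = 4
Step 2: 3-fold → factor 3
Step 3: 250 μL + 2.75 mL = 3000 μL total → factor 3000/250 = 12
Step 4: v brought to 20 mL → factor = 20 mL/v
Step 5: 500 μL + 2000 μL = 2500 μL total → factor 2500/500 = 5
Product of known-step factors = 720
Overall factor = 1.00 × 10^7 cells/mL / (139 cells/mL) = 71942
Step-4 factor = 71942 / 720 = 99.92
v = 20 mL / 99.92 = 0.200 mL

0.200 mL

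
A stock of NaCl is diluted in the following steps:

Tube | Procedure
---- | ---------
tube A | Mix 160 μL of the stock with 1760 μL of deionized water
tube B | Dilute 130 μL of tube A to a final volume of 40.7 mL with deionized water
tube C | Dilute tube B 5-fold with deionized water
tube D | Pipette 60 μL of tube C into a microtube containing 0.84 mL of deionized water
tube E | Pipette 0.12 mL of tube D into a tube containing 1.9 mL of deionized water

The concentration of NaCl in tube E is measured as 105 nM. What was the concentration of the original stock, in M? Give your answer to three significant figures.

Step 1: 160 μL + 1760 μL = 1920 μL total → factor 1920/160 = 12
Step 2: 130 μL brought to 40.7 mL → factor 40700/130 = 313.08
Step 3: 5-fold → factor 5
Step 4: 60 μL + 0.84 mL = 900 μL total → factor 900/60 = 15
Step 5: 0.12 mL + 1.9 mL = 2.02 mL total → factor 2.02/0.12 = 16.833
Overall dilution factor = 12 × 313.08 × 5 × 15 × 16.833 = 4.7431 × 10^6
Stock = 105 nM × 4.7431 × 10^6 = 4.980 × 10^8 nM = 0.498 M

0.498 M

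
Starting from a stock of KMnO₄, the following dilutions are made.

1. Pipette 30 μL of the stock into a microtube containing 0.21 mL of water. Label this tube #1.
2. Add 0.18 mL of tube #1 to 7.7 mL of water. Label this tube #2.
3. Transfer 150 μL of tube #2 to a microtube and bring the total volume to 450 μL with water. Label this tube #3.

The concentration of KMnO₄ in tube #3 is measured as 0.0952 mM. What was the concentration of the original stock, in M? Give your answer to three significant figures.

0.100 M

Step 1: 30 μL + 0.21 mL = 240 μL total → factor 240/30 = 8
Step 2: 0.18 mL + 7.7 mL = 7.88 mL total → factor 7.88/0.18 = 43.778
Step 3: 150 μL brought to 450 μL → factor 450/150 = 3
Overall dilution factor = 8 × 43.778 × 3 = 1050.7
Stock = 0.0952 mM × 1050.7 = 100.0 mM = 0.100 M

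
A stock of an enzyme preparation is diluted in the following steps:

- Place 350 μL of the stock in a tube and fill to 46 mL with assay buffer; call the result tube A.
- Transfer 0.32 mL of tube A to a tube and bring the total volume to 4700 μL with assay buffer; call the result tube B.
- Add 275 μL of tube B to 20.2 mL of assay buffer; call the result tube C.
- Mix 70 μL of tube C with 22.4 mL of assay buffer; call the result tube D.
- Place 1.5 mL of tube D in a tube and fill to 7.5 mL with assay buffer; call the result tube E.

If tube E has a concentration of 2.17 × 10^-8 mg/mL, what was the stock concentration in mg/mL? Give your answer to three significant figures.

Step 1: 350 μL brought to 46 mL → factor 46000/350 = 131.43
Step 2: 0.32 mL brought to 4700 μL → factor 4.7/0.32 = 14.688
Step 3: 275 μL + 20.2 mL = 20475 μL total → factor 20475/275 = 74.455
Step 4: 70 μL + 22.4 mL = 22470 μL total → factor 22470/70 = 321
Step 5: 1.5 mL brought to 7.5 mL → factor 7.5/1.5 = 5
Overall dilution factor = 131.43 × 14.688 × 74.455 × 321 × 5 = 2.3068 × 10^8
Stock = 2.17 × 10^-8 mg/mL × 2.3068 × 10^8 = 5.01 mg/mL

5.01 mg/mL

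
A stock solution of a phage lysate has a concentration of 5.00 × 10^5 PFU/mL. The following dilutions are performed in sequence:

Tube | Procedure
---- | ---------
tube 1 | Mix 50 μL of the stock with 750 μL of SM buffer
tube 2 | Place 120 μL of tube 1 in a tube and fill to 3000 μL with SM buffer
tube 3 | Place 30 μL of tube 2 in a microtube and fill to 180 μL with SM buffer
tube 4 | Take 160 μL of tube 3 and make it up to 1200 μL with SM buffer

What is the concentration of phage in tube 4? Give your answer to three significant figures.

Step 1: 50 μL + 750 μL = 800 μL total → factor 800/50 = 16
Step 2: 120 μL brought to 3000 μL → factor 3000/120 = 25
Step 3: 30 μL brought to 180 μL → factor 180/30 = 6
Step 4: 160 μL brought to 1200 μL → factor 1200/160 = 7.5
Overall dilution factor = 16 × 25 × 6 × 7.5 = 18000
Final = 5.00 × 10^5 PFU/mL / 18000 = 27.8 PFU/mL

27.8 PFU/mL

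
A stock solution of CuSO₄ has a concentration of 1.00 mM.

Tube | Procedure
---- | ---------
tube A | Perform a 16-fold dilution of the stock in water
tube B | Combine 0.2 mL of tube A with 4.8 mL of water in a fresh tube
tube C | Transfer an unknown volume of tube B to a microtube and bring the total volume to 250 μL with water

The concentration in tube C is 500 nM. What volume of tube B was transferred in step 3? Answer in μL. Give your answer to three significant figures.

Step 1: 16-fold → factor 16
Step 2: 0.2 mL + 4.8 mL = 5 mL total → factor 5/0.2 = 25
Step 3: v brought to 250 μL → factor = 250 μL/v
Product of known-step factors = 400
Overall factor = 1.00 mM / (500 nM) = 2000
Step-3 factor = 2000 / 400 = 5
v = 250 μL / 5 = 50.0 μL

50.0 μL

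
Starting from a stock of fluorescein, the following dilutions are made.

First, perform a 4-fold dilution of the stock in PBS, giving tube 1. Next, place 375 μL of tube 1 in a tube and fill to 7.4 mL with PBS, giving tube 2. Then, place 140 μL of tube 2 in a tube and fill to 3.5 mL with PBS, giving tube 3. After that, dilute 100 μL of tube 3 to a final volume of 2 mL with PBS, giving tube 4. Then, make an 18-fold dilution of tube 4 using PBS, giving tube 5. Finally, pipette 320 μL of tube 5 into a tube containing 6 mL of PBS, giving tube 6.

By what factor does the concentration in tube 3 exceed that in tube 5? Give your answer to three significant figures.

360

Step 1: 4-fold → factor 4
Step 2: 375 μL brought to 7.4 mL → factor 7400/375 = 19.733
Step 3: 140 μL brought to 3.5 mL → factor 3500/140 = 25
Step 4: 100 μL brought to 2 mL → factor 2000/100 = 20
Step 5: 18-fold → factor 18
Dilution factor to tube 3 = 1973.3; to tube 5 = 7.104 × 10^5
[tube 3]/[tube 5] = (factor to tube 5)/(factor to tube 3) = 7.104 × 10^5/1973.3 = 360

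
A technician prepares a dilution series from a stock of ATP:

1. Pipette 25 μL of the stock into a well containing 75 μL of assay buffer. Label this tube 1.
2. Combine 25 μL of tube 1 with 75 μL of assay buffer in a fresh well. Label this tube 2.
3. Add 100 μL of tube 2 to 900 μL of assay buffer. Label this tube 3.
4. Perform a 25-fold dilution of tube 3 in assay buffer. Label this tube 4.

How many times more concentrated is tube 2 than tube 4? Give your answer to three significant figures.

Step 1: 25 μL + 75 μL = 100 μL total → factor 100/25 = 4
Step 2: 25 μL + 75 μL = 100 μL total → factor 100/25 = 4
Step 3: 100 μL + 900 μL = 1000 μL total → factor 1000/100 = 10
Step 4: 25-fold → factor 25
Dilution factor to tube 2 = 16; to tube 4 = 4000
[tube 2]/[tube 4] = (factor to tube 4)/(factor to tube 2) = 4000/16 = 250

250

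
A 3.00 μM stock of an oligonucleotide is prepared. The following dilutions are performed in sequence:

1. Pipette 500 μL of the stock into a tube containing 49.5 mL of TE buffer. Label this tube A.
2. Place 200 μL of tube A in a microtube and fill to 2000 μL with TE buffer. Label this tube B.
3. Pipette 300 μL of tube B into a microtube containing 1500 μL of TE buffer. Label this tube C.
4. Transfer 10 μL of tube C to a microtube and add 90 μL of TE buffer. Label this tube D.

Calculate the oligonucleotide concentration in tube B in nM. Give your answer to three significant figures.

3.00 nM

Step 1: 500 μL + 49.5 mL = 50000 μL total → factor 50000/500 = 100
Step 2: 200 μL brought to 2000 μL → factor 2000/200 = 10
Dilution factor through tube B = 100 × 10 = 1000
[tube B] = 3.00 μM / 1000 = 0.003000 μM = 3.00 nM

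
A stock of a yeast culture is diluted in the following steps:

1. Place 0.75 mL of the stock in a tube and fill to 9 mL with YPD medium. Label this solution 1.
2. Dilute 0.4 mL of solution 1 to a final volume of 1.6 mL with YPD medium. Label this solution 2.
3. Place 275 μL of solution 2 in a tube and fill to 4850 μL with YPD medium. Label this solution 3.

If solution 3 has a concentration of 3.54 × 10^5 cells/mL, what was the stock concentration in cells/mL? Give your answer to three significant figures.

3.00 × 10^8 cells/mL

Step 1: 0.75 mL brought to 9 mL → factor 9/0.75 = 12
Step 2: 0.4 mL brought to 1.6 mL → factor 1.6/0.4 = 4
Step 3: 275 μL brought to 4850 μL → factor 4850/275 = 17.636
Overall dilution factor = 12 × 4 × 17.636 = 846.55
Stock = 3.54 × 10^5 cells/mL × 846.55 = 3.00 × 10^8 cells/mL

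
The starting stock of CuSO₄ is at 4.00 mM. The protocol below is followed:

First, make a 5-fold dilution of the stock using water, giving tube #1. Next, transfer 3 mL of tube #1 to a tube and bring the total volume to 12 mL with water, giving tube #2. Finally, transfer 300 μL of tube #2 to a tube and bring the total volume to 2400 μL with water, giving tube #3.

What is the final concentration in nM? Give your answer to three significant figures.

Step 1: 5-fold → factor 5
Step 2: 3 mL brought to 12 mL → factor 12/3 = 4
Step 3: 300 μL brought to 2400 μL → factor 2400/300 = 8
Overall dilution factor = 5 × 4 × 8 = 160
Final = 4.00 mM / 160 = 0.02500 mM = 2.50 × 10^4 nM

2.50 × 10^4 nM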